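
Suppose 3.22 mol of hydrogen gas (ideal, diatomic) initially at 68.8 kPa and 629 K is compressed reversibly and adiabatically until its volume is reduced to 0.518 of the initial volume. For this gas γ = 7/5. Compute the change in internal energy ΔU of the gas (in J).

V₁ = nRT₁/P₁ = 3.22×8.314×629/68.8 = 245 L.
Adiabatic: TV^(γ−1) = const ⇒ T₂ = 629×(1.93)^0.400 = 818 K; PV^γ = const ⇒ P₂ = 173 kPa.
For an ideal gas ΔU = nCvΔT with Cv = (5/2)R = 20.8 J/(mol·K).
ΔU = 3.22×20.8×(818−629) = 12700 J.

12700 J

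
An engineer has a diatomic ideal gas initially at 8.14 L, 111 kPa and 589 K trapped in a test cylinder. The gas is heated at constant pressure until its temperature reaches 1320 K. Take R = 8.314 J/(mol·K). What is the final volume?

Isobaric: P stays 111 kPa; V/T = const ⇒ T₂ = 1320 K, V₂ = 18.2 L.

18.2 L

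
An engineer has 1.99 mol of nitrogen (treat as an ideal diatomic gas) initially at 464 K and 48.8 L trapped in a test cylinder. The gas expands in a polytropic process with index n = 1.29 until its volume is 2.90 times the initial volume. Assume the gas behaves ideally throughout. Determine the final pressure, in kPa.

P₁ = nRT₁/V₁ = 1.99×8.314×464/48.8 = 157 kPa.
Polytropic n=1.29: T₂ = T₁(V₁/V₂)^(n−1) = 464×(0.345)^0.29 = 341 K; P₂ = P₁(V₁/V₂)^n = 39.8 kPa.

39.8 kPa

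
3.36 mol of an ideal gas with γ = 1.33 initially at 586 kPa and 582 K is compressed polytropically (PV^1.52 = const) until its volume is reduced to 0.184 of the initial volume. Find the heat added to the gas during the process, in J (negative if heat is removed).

25400 J

V₁ = nRT₁/P₁ = 3.36×8.314×582/586 = 27.7 L.
Polytropic n=1.52: T₂ = T₁(V₁/V₂)^(n−1) = 582×(5.43)^0.52 = 1400 K; P₂ = P₁(V₁/V₂)^n = 7680 kPa.
W = (P₁V₁−P₂V₂)/(n−1) = (586×27.7−7680×5.10)/0.52 = -44100 J.
ΔU = nCvΔT = 3.36×25.2×(1400−582) = 69500 J.
Q = ΔU + W = 25400 J.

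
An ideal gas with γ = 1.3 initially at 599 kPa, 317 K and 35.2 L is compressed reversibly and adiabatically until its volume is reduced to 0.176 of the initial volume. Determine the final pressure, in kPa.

5730 kPa

Adiabatic: TV^(γ−1) = const ⇒ T₂ = 317×(5.68)^0.300 = 534 K; PV^γ = const ⇒ P₂ = 5730 kPa.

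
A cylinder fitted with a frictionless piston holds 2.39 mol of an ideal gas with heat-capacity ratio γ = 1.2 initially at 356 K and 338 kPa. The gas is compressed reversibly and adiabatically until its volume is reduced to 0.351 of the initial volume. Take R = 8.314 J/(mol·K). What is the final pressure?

V₁ = nRT₁/P₁ = 2.39×8.314×356/338 = 20.9 L.
Adiabatic: TV^(γ−1) = const ⇒ T₂ = 356×(2.85)^0.200 = 439 K; PV^γ = const ⇒ P₂ = 1190 kPa.

1190 kPa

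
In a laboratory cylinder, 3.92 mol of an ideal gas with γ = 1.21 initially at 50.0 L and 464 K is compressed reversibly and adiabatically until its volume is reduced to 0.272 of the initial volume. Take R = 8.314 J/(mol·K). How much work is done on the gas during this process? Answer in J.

P₁ = nRT₁/V₁ = 3.92×8.314×464/50.0 = 302 kPa.
Adiabatic: TV^(γ−1) = const ⇒ T₂ = 464×(3.68)^0.210 = 610 K; PV^γ = const ⇒ P₂ = 1460 kPa.
ΔU = nCvΔT = 3.92×39.6×(610−464) = 22600 J.
Q = 0 for an adiabatic process, so W = −ΔU = -22600 J.
Work done on the gas = −W_by = 22600 J.

22600 J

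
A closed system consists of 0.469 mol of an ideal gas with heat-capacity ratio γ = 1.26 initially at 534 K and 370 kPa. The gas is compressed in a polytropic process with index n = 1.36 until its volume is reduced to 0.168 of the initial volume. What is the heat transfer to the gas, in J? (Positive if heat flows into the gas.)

2000 J

V₁ = nRT₁/P₁ = 0.469×8.314×534/370 = 5.63 L.
Polytropic n=1.36: T₂ = T₁(V₁/V₂)^(n−1) = 534×(5.95)^0.36 = 1010 K; P₂ = P₁(V₁/V₂)^n = 4190 kPa.
W = (P₁V₁−P₂V₂)/(n−1) = (370×5.63−4190×0.945)/0.36 = -5210 J.
ΔU = nCvΔT = 0.469×32.0×(1010−534) = 7210 J.
Q = ΔU + W = 2000 J.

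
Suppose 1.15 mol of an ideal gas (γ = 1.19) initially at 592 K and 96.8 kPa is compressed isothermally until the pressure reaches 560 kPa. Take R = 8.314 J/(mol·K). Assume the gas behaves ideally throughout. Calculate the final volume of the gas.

10.1 L

V₁ = nRT₁/P₁ = 1.15×8.314×592/96.8 = 58.5 L.
Isothermal: T stays 592 K; PV = const ⇒ V₂ = 10.1 L, P₂ = 560 kPa.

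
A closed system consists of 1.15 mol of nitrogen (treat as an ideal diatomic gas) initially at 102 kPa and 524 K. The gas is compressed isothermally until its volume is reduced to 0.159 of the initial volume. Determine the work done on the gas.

V₁ = nRT₁/P₁ = 1.15×8.314×524/102 = 49.1 L.
Isothermal: T stays 524 K; PV = const ⇒ V₂ = 7.81 L, P₂ = 642 kPa.
W = nRT ln(V₂/V₁) = 1.15×8.314×524×ln(0.159) = -9210 J.
Work done on the gas = −W_by = 9210 J.

9210 J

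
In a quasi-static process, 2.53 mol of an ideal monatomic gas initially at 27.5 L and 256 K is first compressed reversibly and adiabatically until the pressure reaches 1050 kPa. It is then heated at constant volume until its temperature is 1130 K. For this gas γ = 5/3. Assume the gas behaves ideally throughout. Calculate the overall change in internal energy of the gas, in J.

27600 J

P₁ = nRT₁/V₁ = 2.53×8.314×256/27.5 = 196 kPa.
Step 1 — Adiabatic: T₂/T₁ = (P₂/P₁)^((γ−1)/γ) ⇒ T₂ = 256×(5.36)^0.400 = 501 K; V₂ = 10.0 L.
ΔU = nCvΔT = 2.53×12.5×(501−256) = 7740 J.
Q = 0 for an adiabatic process, so W = −ΔU = -7740 J.
State after step 1: P = 1050 kPa, V = 10.0 L, T = 501 K.
Step 2 — Isochoric: V stays 10.0 L; P/T = const ⇒ T₂ = 1130 K, P₂ = 2370 kPa.
W = 0 (no volume change).
ΔU = nCvΔT = 2.53×12.5×(1130−501) = 19800 J.
Q = ΔU = 19800 J.
Net over both steps: W = -7740 J, Q = 19800 J, ΔU = 27600 J.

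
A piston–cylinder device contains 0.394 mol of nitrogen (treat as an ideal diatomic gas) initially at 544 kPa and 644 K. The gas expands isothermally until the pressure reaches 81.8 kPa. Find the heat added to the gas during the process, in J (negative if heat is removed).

4000 J

V₁ = nRT₁/P₁ = 0.394×8.314×644/544 = 3.88 L.
Isothermal: T stays 644 K; PV = const ⇒ V₂ = 25.8 L, P₂ = 81.8 kPa.
ΔU = 0 (ideal gas, T constant).
W = nRT ln(V₂/V₁) = 0.394×8.314×644×ln(6.65) = 4000 J.
Q = ΔU + W = 4000 J.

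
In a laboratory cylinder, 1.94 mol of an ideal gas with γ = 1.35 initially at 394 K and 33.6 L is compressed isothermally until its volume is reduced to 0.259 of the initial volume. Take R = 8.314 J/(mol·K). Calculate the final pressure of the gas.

P₁ = nRT₁/V₁ = 1.94×8.314×394/33.6 = 189 kPa.
Isothermal: T stays 394 K; PV = const ⇒ V₂ = 8.70 L, P₂ = 730 kPa.

730 kPa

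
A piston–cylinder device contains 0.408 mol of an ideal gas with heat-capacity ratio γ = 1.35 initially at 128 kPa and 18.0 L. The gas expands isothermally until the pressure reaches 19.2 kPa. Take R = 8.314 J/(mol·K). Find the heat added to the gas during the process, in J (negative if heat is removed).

T₁ = P₁V₁/(nR) = 128×18.0/(0.408×8.314) = 679 K.
Isothermal: T stays 679 K; PV = const ⇒ V₂ = 120 L, P₂ = 19.2 kPa.
ΔU = 0 (ideal gas, T constant).
W = nRT ln(V₂/V₁) = 0.408×8.314×679×ln(6.67) = 4370 J.
Q = ΔU + W = 4370 J.

4370 J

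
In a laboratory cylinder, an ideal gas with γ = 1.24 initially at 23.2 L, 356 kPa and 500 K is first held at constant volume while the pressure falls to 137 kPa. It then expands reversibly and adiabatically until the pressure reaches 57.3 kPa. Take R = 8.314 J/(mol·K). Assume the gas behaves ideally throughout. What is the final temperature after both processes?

n = P₁V₁/(RT₁) = 356×23.2/(8.314×500) = 1.99 mol.
Step 1 — Isochoric: V stays 23.2 L; P/T = const ⇒ T₂ = 192 K, P₂ = 137 kPa.
W = 0 (no volume change).
ΔU = nCvΔT = 1.99×34.6×(192−500) = -21200 J.
Q = ΔU = -21200 J.
State after step 1: P = 137 kPa, V = 23.2 L, T = 192 K.
Step 2 — Adiabatic: T₂/T₁ = (P₂/P₁)^((γ−1)/γ) ⇒ T₂ = 192×(0.418)^0.194 = 163 K; V₂ = 46.9 L.
ΔU = nCvΔT = 1.99×34.6×(163−192) = -2060 J.
Q = 0 for an adiabatic process, so W = −ΔU = 2060 J.
Net over both steps: W = 2060 J, Q = -21200 J, ΔU = -23200 J.

163 K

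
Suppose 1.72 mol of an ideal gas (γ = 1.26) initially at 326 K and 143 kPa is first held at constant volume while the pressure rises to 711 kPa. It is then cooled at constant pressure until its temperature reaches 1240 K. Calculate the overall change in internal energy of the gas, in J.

50300 J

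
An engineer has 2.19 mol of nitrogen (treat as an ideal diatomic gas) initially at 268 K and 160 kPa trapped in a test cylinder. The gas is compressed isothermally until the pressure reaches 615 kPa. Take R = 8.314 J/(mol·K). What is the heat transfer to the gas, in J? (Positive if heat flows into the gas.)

V₁ = nRT₁/P₁ = 2.19×8.314×268/160 = 30.5 L.
Isothermal: T stays 268 K; PV = const ⇒ V₂ = 7.93 L, P₂ = 615 kPa.
ΔU = 0 (ideal gas, T constant).
W = nRT ln(V₂/V₁) = 2.19×8.314×268×ln(0.260) = -6570 J.
Q = ΔU + W = -6570 J.

-6570 J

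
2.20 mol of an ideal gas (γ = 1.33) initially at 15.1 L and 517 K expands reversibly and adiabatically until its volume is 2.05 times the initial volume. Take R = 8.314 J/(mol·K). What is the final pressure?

241 kPa

P₁ = nRT₁/V₁ = 2.20×8.314×517/15.1 = 626 kPa.
Adiabatic: TV^(γ−1) = const ⇒ T₂ = 517×(0.488)^0.330 = 408 K; PV^γ = const ⇒ P₂ = 241 kPa.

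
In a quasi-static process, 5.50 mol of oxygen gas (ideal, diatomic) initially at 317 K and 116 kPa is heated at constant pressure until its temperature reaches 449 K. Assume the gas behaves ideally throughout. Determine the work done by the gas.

V₁ = nRT₁/P₁ = 5.50×8.314×317/116 = 125 L.
Isobaric: P stays 116 kPa; V/T = const ⇒ T₂ = 449 K, V₂ = 177 L.
W = PΔV = 116×(177−125) kPa·L = 6040 J.

6040 J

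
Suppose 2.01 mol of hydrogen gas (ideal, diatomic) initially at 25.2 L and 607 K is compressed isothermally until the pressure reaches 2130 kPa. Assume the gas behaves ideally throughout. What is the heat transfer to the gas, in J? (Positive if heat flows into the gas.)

P₁ = nRT₁/V₁ = 2.01×8.314×607/25.2 = 403 kPa.
Isothermal: T stays 607 K; PV = const ⇒ V₂ = 4.76 L, P₂ = 2130 kPa.
ΔU = 0 (ideal gas, T constant).
W = nRT ln(V₂/V₁) = 2.01×8.314×607×ln(0.189) = -16900 J.
Q = ΔU + W = -16900 J.

-16900 J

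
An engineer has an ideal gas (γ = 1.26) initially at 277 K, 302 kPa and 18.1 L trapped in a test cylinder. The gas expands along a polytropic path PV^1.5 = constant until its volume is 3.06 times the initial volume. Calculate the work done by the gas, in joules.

4680 J

n = P₁V₁/(RT₁) = 302×18.1/(8.314×277) = 2.37 mol.
Polytropic n=1.5: T₂ = T₁(V₁/V₂)^(n−1) = 277×(0.327)^0.50 = 158 K; P₂ = P₁(V₁/V₂)^n = 56.4 kPa.
W = (P₁V₁−P₂V₂)/(n−1) = (302×18.1−56.4×55.4)/0.50 = 4680 J.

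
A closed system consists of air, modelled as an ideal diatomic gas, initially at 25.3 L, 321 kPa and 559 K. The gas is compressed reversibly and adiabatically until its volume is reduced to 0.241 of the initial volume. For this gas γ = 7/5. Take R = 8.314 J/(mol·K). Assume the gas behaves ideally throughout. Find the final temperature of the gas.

Adiabatic: TV^(γ−1) = const ⇒ T₂ = 559×(4.15)^0.400 = 988 K; PV^γ = const ⇒ P₂ = 2350 kPa.

988 K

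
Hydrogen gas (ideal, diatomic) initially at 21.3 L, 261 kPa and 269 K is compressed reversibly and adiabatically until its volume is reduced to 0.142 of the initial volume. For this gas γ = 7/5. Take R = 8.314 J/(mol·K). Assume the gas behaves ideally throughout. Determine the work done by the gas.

n = P₁V₁/(RT₁) = 261×21.3/(8.314×269) = 2.49 mol.
Adiabatic: TV^(γ−1) = const ⇒ T₂ = 269×(7.04)^0.400 = 587 K; PV^γ = const ⇒ P₂ = 4010 kPa.
ΔU = nCvΔT = 2.49×20.8×(587−269) = 16400 J.
Q = 0 for an adiabatic process, so W = −ΔU = -16400 J.

-16400 J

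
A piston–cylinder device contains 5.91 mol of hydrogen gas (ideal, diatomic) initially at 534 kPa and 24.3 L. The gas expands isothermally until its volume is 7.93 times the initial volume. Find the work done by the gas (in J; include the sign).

T₁ = P₁V₁/(nR) = 534×24.3/(5.91×8.314) = 264 K.
Isothermal: T stays 264 K; PV = const ⇒ V₂ = 193 L, P₂ = 67.3 kPa.
W = nRT ln(V₂/V₁) = 5.91×8.314×264×ln(7.93) = 26900 J.

26900 J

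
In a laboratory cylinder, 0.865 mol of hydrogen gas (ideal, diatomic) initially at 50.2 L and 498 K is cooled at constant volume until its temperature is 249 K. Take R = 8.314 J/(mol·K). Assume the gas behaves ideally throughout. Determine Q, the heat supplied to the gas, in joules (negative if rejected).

-4480 J

P₁ = nRT₁/V₁ = 0.865×8.314×498/50.2 = 71.3 kPa.
Isochoric: V stays 50.2 L; P/T = const ⇒ T₂ = 249 K, P₂ = 35.7 kPa.
W = 0 (no volume change).
ΔU = nCvΔT = 0.865×20.8×(249−498) = -4480 J.
Q = ΔU = -4480 J.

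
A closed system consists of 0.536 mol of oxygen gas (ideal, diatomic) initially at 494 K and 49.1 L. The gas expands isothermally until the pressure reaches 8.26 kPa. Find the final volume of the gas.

267 L

P₁ = nRT₁/V₁ = 0.536×8.314×494/49.1 = 44.8 kPa.
Isothermal: T stays 494 K; PV = const ⇒ V₂ = 267 L, P₂ = 8.26 kPa.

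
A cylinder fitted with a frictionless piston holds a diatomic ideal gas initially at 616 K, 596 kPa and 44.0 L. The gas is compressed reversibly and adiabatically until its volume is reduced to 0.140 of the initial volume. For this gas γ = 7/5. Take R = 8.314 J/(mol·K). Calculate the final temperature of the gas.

Adiabatic: TV^(γ−1) = const ⇒ T₂ = 616×(7.14)^0.400 = 1350 K; PV^γ = const ⇒ P₂ = 9350 kPa.

1350 K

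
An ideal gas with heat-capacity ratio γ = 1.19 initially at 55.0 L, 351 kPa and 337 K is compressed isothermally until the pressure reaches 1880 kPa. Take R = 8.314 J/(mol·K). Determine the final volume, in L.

10.3 L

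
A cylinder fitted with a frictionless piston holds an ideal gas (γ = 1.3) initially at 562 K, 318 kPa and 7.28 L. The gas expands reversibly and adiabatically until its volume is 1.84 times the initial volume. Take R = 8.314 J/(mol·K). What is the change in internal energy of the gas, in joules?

-1290 J

n = P₁V₁/(RT₁) = 318×7.28/(8.314×562) = 0.495 mol.
Adiabatic: TV^(γ−1) = const ⇒ T₂ = 562×(0.543)^0.300 = 468 K; PV^γ = const ⇒ P₂ = 144 kPa.
For an ideal gas ΔU = nCvΔT with Cv = R/(γ−1) = 27.7 J/(mol·K).
ΔU = 0.495×27.7×(468−562) = -1290 J.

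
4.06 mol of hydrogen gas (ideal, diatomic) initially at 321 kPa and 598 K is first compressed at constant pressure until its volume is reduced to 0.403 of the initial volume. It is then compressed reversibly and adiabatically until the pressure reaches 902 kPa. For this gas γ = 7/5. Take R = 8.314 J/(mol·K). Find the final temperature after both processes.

324 K

V₁ = nRT₁/P₁ = 4.06×8.314×598/321 = 62.9 L.
Step 1 — Isobaric: P stays 321 kPa; V/T = const ⇒ T₂ = 241 K, V₂ = 25.3 L.
W = PΔV = 321×(25.3−62.9) kPa·L = -12100 J.
ΔU = nCvΔT = 4.06×20.8×(241−598) = -30100 J.
Q = ΔU + W = nCpΔT = -42200 J.
State after step 1: P = 321 kPa, V = 25.3 L, T = 241 K.
Step 2 — Adiabatic: T₂/T₁ = (P₂/P₁)^((γ−1)/γ) ⇒ T₂ = 241×(2.81)^0.286 = 324 K; V₂ = 12.1 L.
ΔU = nCvΔT = 4.06×20.8×(324−241) = 6980 J.
Q = 0 for an adiabatic process, so W = −ΔU = -6980 J.
Net over both steps: W = -19000 J, Q = -42200 J, ΔU = -23100 J.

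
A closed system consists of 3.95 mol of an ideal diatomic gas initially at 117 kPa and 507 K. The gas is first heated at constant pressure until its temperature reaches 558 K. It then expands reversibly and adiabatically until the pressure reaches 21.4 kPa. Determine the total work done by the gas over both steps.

V₁ = nRT₁/P₁ = 3.95×8.314×507/117 = 142 L.
Step 1 — Isobaric: P stays 117 kPa; V/T = const ⇒ T₂ = 558 K, V₂ = 157 L.
W = PΔV = 117×(157−142) kPa·L = 1670 J.
ΔU = nCvΔT = 3.95×20.8×(558−507) = 4190 J.
Q = ΔU + W = nCpΔT = 5860 J.
State after step 1: P = 117 kPa, V = 157 L, T = 558 K.
Step 2 — Adiabatic: T₂/T₁ = (P₂/P₁)^((γ−1)/γ) ⇒ T₂ = 558×(0.183)^0.286 = 343 K; V₂ = 527 L.
ΔU = nCvΔT = 3.95×20.8×(343−558) = -17600 J.
Q = 0 for an adiabatic process, so W = −ΔU = 17600 J.
Net over both steps: W = 19300 J, Q = 5860 J, ΔU = -13400 J.

19300 J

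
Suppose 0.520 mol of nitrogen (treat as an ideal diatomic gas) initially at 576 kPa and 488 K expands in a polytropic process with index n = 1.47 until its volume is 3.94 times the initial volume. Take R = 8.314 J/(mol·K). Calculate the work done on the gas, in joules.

-2130 J

V₁ = nRT₁/P₁ = 0.520×8.314×488/576 = 3.66 L.
Polytropic n=1.47: T₂ = T₁(V₁/V₂)^(n−1) = 488×(0.254)^0.47 = 256 K; P₂ = P₁(V₁/V₂)^n = 76.7 kPa.
W = (P₁V₁−P₂V₂)/(n−1) = (576×3.66−76.7×14.4)/0.47 = 2130 J.
Work done on the gas = −W_by = -2130 J.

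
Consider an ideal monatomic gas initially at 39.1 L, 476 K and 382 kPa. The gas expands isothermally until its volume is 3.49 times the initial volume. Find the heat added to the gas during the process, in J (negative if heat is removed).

18700 J

n = P₁V₁/(RT₁) = 382×39.1/(8.314×476) = 3.77 mol.
Isothermal: T stays 476 K; PV = const ⇒ V₂ = 136 L, P₂ = 109 kPa.
ΔU = 0 (ideal gas, T constant).
W = nRT ln(V₂/V₁) = 3.77×8.314×476×ln(3.49) = 18700 J.
Q = ΔU + W = 18700 J.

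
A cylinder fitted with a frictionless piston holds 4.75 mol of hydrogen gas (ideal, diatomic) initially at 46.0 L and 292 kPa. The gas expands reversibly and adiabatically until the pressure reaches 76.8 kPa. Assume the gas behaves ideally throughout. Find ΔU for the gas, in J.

-10700 J

T₁ = P₁V₁/(nR) = 292×46.0/(4.75×8.314) = 340 K.
Adiabatic: T₂/T₁ = (P₂/P₁)^((γ−1)/γ) ⇒ T₂ = 340×(0.263)^0.286 = 232 K; V₂ = 119 L.
For an ideal gas ΔU = nCvΔT with Cv = (5/2)R = 20.8 J/(mol·K).
ΔU = 4.75×20.8×(232−340) = -10700 J.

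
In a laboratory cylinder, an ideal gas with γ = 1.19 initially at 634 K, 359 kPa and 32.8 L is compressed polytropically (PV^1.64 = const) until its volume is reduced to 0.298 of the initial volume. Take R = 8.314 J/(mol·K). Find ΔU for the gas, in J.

72500 J

n = P₁V₁/(RT₁) = 359×32.8/(8.314×634) = 2.23 mol.
Polytropic n=1.64: T₂ = T₁(V₁/V₂)^(n−1) = 634×(3.36)^0.64 = 1380 K; P₂ = P₁(V₁/V₂)^n = 2610 kPa.
For an ideal gas ΔU = nCvΔT with Cv = R/(γ−1) = 43.8 J/(mol·K).
ΔU = 2.23×43.8×(1380−634) = 72500 J.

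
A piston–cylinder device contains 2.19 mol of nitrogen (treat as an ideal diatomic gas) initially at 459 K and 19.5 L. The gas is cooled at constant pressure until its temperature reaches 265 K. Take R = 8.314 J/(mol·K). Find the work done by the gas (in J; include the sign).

P₁ = nRT₁/V₁ = 2.19×8.314×459/19.5 = 429 kPa.
Isobaric: P stays 429 kPa; V/T = const ⇒ T₂ = 265 K, V₂ = 11.3 L.
W = PΔV = 429×(11.3−19.5) kPa·L = -3530 J.

-3530 J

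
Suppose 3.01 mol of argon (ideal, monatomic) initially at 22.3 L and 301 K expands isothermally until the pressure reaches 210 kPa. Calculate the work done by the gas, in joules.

P₁ = nRT₁/V₁ = 3.01×8.314×301/22.3 = 338 kPa.
Isothermal: T stays 301 K; PV = const ⇒ V₂ = 35.9 L, P₂ = 210 kPa.
W = nRT ln(V₂/V₁) = 3.01×8.314×301×ln(1.61) = 3580 J.

3580 J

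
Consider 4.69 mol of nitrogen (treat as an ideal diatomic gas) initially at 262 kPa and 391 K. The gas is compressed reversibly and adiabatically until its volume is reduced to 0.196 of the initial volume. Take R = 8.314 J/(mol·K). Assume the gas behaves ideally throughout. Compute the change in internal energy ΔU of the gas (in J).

V₁ = nRT₁/P₁ = 4.69×8.314×391/262 = 58.2 L.
Adiabatic: TV^(γ−1) = const ⇒ T₂ = 391×(5.10)^0.400 = 750 K; PV^γ = const ⇒ P₂ = 2570 kPa.
For an ideal gas ΔU = nCvΔT with Cv = (5/2)R = 20.8 J/(mol·K).
ΔU = 4.69×20.8×(750−391) = 35000 J.

35000 J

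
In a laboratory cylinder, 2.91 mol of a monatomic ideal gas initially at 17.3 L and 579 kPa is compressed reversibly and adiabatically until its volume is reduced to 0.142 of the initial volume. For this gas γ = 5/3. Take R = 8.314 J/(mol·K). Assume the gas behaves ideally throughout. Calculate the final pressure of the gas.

15000 kPa

T₁ = P₁V₁/(nR) = 579×17.3/(2.91×8.314) = 414 K.
Adiabatic: TV^(γ−1) = const ⇒ T₂ = 414×(7.04)^0.667 = 1520 K; PV^γ = const ⇒ P₂ = 15000 kPa.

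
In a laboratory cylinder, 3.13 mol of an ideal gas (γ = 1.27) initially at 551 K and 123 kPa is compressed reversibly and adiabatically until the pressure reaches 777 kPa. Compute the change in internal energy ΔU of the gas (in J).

25500 J

V₁ = nRT₁/P₁ = 3.13×8.314×551/123 = 117 L.
Adiabatic: T₂/T₁ = (P₂/P₁)^((γ−1)/γ) ⇒ T₂ = 551×(6.32)^0.213 = 815 K; V₂ = 27.3 L.
For an ideal gas ΔU = nCvΔT with Cv = R/(γ−1) = 30.8 J/(mol·K).
ΔU = 3.13×30.8×(815−551) = 25500 J.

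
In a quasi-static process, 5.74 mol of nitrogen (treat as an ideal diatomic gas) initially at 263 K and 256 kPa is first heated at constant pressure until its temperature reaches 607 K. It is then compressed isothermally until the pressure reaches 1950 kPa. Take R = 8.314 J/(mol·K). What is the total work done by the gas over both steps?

-42400 J

V₁ = nRT₁/P₁ = 5.74×8.314×263/256 = 49.0 L.
Step 1 — Isobaric: P stays 256 kPa; V/T = const ⇒ T₂ = 607 K, V₂ = 113 L.
W = PΔV = 256×(113−49.0) kPa·L = 16400 J.
ΔU = nCvΔT = 5.74×20.8×(607−263) = 41000 J.
Q = ΔU + W = nCpΔT = 57500 J.
State after step 1: P = 256 kPa, V = 113 L, T = 607 K.
Step 2 — Isothermal: T stays 607 K; PV = const ⇒ V₂ = 14.9 L, P₂ = 1950 kPa.
ΔU = 0 (ideal gas, T constant).
W = nRT ln(V₂/V₁) = 5.74×8.314×607×ln(0.131) = -58800 J.
Q = ΔU + W = -58800 J.
Net over both steps: W = -42400 J, Q = -1360 J, ΔU = 41000 J.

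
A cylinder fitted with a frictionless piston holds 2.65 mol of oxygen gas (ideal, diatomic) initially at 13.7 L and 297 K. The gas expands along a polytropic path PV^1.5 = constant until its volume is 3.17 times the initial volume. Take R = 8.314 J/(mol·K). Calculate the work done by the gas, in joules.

5740 J

P₁ = nRT₁/V₁ = 2.65×8.314×297/13.7 = 478 kPa.
Polytropic n=1.5: T₂ = T₁(V₁/V₂)^(n−1) = 297×(0.315)^0.50 = 167 K; P₂ = P₁(V₁/V₂)^n = 84.6 kPa.
W = (P₁V₁−P₂V₂)/(n−1) = (478×13.7−84.6×43.4)/0.50 = 5740 J.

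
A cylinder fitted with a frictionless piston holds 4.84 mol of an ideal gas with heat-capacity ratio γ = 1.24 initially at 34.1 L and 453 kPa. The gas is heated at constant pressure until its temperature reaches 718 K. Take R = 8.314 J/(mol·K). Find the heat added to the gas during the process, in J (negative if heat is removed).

T₁ = P₁V₁/(nR) = 453×34.1/(4.84×8.314) = 384 K.
Isobaric: P stays 453 kPa; V/T = const ⇒ T₂ = 718 K, V₂ = 63.8 L.
W = PΔV = 453×(63.8−34.1) kPa·L = 13400 J.
ΔU = nCvΔT = 4.84×34.6×(718−384) = 56000 J.
Q = ΔU + W = nCpΔT = 69500 J.

69500 J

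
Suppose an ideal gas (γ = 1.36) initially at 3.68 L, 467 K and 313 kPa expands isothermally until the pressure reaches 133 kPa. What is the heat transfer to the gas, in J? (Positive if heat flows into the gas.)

n = P₁V₁/(RT₁) = 313×3.68/(8.314×467) = 0.297 mol.
Isothermal: T stays 467 K; PV = const ⇒ V₂ = 8.66 L, P₂ = 133 kPa.
ΔU = 0 (ideal gas, T constant).
W = nRT ln(V₂/V₁) = 0.297×8.314×467×ln(2.35) = 986 J.
Q = ΔU + W = 986 J.

986 J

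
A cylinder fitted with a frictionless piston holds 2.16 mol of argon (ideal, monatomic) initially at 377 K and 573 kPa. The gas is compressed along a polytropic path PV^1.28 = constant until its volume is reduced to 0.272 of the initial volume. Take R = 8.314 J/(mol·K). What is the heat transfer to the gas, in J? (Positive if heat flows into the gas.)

-6170 J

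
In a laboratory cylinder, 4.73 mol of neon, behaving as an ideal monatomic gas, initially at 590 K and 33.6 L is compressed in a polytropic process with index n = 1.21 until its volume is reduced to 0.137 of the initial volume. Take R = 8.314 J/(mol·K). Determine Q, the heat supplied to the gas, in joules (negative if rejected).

P₁ = nRT₁/V₁ = 4.73×8.314×590/33.6 = 691 kPa.
Polytropic n=1.21: T₂ = T₁(V₁/V₂)^(n−1) = 590×(7.30)^0.21 = 896 K; P₂ = P₁(V₁/V₂)^n = 7650 kPa.
W = (P₁V₁−P₂V₂)/(n−1) = (691×33.6−7650×4.60)/0.21 = -57200 J.
ΔU = nCvΔT = 4.73×12.5×(896−590) = 18000 J.
Q = ΔU + W = -39200 J.

-39200 J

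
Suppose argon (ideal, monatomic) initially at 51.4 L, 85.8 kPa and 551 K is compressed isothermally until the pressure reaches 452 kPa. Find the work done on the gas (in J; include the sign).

7330 J

n = P₁V₁/(RT₁) = 85.8×51.4/(8.314×551) = 0.963 mol.
Isothermal: T stays 551 K; PV = const ⇒ V₂ = 9.76 L, P₂ = 452 kPa.
W = nRT ln(V₂/V₁) = 0.963×8.314×551×ln(0.190) = -7330 J.
Work done on the gas = −W_by = 7330 J.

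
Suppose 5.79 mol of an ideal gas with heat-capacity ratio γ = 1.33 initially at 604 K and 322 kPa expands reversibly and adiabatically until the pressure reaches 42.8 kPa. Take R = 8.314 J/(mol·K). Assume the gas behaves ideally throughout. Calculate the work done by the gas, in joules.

34700 J

V₁ = nRT₁/P₁ = 5.79×8.314×604/322 = 90.3 L.
Adiabatic: T₂/T₁ = (P₂/P₁)^((γ−1)/γ) ⇒ T₂ = 604×(0.133)^0.248 = 366 K; V₂ = 412 L.
ΔU = nCvΔT = 5.79×25.2×(366−604) = -34700 J.
Q = 0 for an adiabatic process, so W = −ΔU = 34700 J.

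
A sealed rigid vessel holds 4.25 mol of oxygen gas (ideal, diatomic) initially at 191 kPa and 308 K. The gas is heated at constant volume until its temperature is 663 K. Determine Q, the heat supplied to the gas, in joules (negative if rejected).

V₁ = nRT₁/P₁ = 4.25×8.314×308/191 = 57.0 L.
Isochoric: V stays 57.0 L; P/T = const ⇒ T₂ = 663 K, P₂ = 411 kPa.
W = 0 (no volume change).
ΔU = nCvΔT = 4.25×20.8×(663−308) = 31400 J.
Q = ΔU = 31400 J.

31400 J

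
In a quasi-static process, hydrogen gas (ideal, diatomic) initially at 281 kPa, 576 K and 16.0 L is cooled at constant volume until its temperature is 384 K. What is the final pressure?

187 kPa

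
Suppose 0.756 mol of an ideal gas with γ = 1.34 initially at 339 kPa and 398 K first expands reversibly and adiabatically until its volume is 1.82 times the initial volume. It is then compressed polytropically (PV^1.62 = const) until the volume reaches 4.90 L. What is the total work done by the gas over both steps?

V₁ = nRT₁/P₁ = 0.756×8.314×398/339 = 7.38 L.
Step 1 — Adiabatic: TV^(γ−1) = const ⇒ T₂ = 398×(0.549)^0.340 = 325 K; PV^γ = const ⇒ P₂ = 152 kPa.
ΔU = nCvΔT = 0.756×24.5×(325−398) = -1360 J.
Q = 0 for an adiabatic process, so W = −ΔU = 1360 J.
State after step 1: P = 152 kPa, V = 13.4 L, T = 325 K.
Step 2 — Polytropic n=1.62: T₂ = T₁(V₁/V₂)^(n−1) = 325×(2.74)^0.62 = 607 K; P₂ = P₁(V₁/V₂)^n = 778 kPa.
W = (P₁V₁−P₂V₂)/(n−1) = (152×13.4−778×4.90)/0.62 = -2860 J.
ΔU = nCvΔT = 0.756×24.5×(607−325) = 5210 J.
Q = ΔU + W = 2350 J.
Net over both steps: W = -1500 J, Q = 2350 J, ΔU = 3860 J.

-1500 J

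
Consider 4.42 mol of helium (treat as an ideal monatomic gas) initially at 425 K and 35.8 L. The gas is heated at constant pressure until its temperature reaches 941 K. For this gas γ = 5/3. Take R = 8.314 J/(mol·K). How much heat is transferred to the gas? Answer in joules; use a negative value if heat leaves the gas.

47400 J

P₁ = nRT₁/V₁ = 4.42×8.314×425/35.8 = 436 kPa.
Isobaric: P stays 436 kPa; V/T = const ⇒ T₂ = 941 K, V₂ = 79.3 L.
W = PΔV = 436×(79.3−35.8) kPa·L = 19000 J.
ΔU = nCvΔT = 4.42×12.5×(941−425) = 28400 J.
Q = ΔU + W = nCpΔT = 47400 J.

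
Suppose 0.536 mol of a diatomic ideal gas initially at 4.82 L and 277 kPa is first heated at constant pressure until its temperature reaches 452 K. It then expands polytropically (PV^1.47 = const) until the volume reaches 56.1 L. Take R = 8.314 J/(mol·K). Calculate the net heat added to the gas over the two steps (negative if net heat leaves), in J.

T₁ = P₁V₁/(nR) = 277×4.82/(0.536×8.314) = 300 K.
Step 1 — Isobaric: P stays 277 kPa; V/T = const ⇒ T₂ = 452 K, V₂ = 7.27 L.
W = PΔV = 277×(7.27−4.82) kPa·L = 679 J.
ΔU = nCvΔT = 0.536×20.8×(452−300) = 1700 J.
Q = ΔU + W = nCpΔT = 2380 J.
State after step 1: P = 277 kPa, V = 7.27 L, T = 452 K.
Step 2 — Polytropic n=1.47: T₂ = T₁(V₁/V₂)^(n−1) = 452×(0.130)^0.47 = 173 K; P₂ = P₁(V₁/V₂)^n = 13.7 kPa.
W = (P₁V₁−P₂V₂)/(n−1) = (277×7.27−13.7×56.1)/0.47 = 2650 J.
ΔU = nCvΔT = 0.536×20.8×(173−452) = -3110 J.
Q = ΔU + W = -463 J.
Net over both steps: W = 3320 J, Q = 1910 J, ΔU = -1410 J.

1910 J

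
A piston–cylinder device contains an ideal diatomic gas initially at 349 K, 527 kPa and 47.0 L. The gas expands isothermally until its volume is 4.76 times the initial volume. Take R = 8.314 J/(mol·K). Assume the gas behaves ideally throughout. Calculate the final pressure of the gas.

111 kPa

Isothermal: T stays 349 K; PV = const ⇒ V₂ = 224 L, P₂ = 111 kPa.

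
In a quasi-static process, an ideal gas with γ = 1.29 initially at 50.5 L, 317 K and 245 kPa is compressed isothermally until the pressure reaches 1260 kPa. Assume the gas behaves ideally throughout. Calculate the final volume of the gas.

9.82 L

Isothermal: T stays 317 K; PV = const ⇒ V₂ = 9.82 L, P₂ = 1260 kPa.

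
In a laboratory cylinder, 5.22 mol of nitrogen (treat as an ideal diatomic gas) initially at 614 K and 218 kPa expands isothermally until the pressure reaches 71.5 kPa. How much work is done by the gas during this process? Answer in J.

29700 J

V₁ = nRT₁/P₁ = 5.22×8.314×614/218 = 122 L.
Isothermal: T stays 614 K; PV = const ⇒ V₂ = 373 L, P₂ = 71.5 kPa.
W = nRT ln(V₂/V₁) = 5.22×8.314×614×ln(3.05) = 29700 J.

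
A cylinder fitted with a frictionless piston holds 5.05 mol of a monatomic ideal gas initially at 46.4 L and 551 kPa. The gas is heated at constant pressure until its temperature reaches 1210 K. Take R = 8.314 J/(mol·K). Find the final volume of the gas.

T₁ = P₁V₁/(nR) = 551×46.4/(5.05×8.314) = 609 K.
Isobaric: P stays 551 kPa; V/T = const ⇒ T₂ = 1210 K, V₂ = 92.2 L.

92.2 L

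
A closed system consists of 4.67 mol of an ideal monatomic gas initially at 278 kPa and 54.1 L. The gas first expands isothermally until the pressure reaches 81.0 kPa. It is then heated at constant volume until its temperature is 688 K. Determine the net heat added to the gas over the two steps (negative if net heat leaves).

36100 J

T₁ = P₁V₁/(nR) = 278×54.1/(4.67×8.314) = 387 K.
Step 1 — Isothermal: T stays 387 K; PV = const ⇒ V₂ = 186 L, P₂ = 81.0 kPa.
ΔU = 0 (ideal gas, T constant).
W = nRT ln(V₂/V₁) = 4.67×8.314×387×ln(3.43) = 18500 J.
Q = ΔU + W = 18500 J.
State after step 1: P = 81.0 kPa, V = 186 L, T = 387 K.
Step 2 — Isochoric: V stays 186 L; P/T = const ⇒ T₂ = 688 K, P₂ = 144 kPa.
W = 0 (no volume change).
ΔU = nCvΔT = 4.67×12.5×(688−387) = 17500 J.
Q = ΔU = 17500 J.
Net over both steps: W = 18500 J, Q = 36100 J, ΔU = 17500 J.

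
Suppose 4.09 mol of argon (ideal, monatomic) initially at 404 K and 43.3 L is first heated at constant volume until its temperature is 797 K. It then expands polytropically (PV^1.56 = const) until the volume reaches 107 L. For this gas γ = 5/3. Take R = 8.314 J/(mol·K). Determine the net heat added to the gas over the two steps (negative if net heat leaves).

23100 J

P₁ = nRT₁/V₁ = 4.09×8.314×404/43.3 = 317 kPa.
Step 1 — Isochoric: V stays 43.3 L; P/T = const ⇒ T₂ = 797 K, P₂ = 626 kPa.
W = 0 (no volume change).
ΔU = nCvΔT = 4.09×12.5×(797−404) = 20000 J.
Q = ΔU = 20000 J.
State after step 1: P = 626 kPa, V = 43.3 L, T = 797 K.
Step 2 — Polytropic n=1.56: T₂ = T₁(V₁/V₂)^(n−1) = 797×(0.405)^0.56 = 480 K; P₂ = P₁(V₁/V₂)^n = 153 kPa.
W = (P₁V₁−P₂V₂)/(n−1) = (626×43.3−153×107)/0.56 = 19200 J.
ΔU = nCvΔT = 4.09×12.5×(480−797) = -16200 J.
Q = ΔU + W = 3080 J.
Net over both steps: W = 19200 J, Q = 23100 J, ΔU = 3890 J.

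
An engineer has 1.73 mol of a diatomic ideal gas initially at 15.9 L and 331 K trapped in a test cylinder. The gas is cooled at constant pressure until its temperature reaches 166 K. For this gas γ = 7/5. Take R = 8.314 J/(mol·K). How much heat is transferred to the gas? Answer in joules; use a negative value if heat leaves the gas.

P₁ = nRT₁/V₁ = 1.73×8.314×331/15.9 = 299 kPa.
Isobaric: P stays 299 kPa; V/T = const ⇒ T₂ = 166 K, V₂ = 7.97 L.
W = PΔV = 299×(7.97−15.9) kPa·L = -2370 J.
ΔU = nCvΔT = 1.73×20.8×(166−331) = -5930 J.
Q = ΔU + W = nCpΔT = -8310 J.

-8310 J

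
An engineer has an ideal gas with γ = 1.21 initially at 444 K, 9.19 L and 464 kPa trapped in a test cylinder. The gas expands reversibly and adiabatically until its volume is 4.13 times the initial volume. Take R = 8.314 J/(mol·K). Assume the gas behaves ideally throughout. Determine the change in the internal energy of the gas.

n = P₁V₁/(RT₁) = 464×9.19/(8.314×444) = 1.16 mol.
Adiabatic: TV^(γ−1) = const ⇒ T₂ = 444×(0.242)^0.210 = 330 K; PV^γ = const ⇒ P₂ = 83.4 kPa.
For an ideal gas ΔU = nCvΔT with Cv = R/(γ−1) = 39.6 J/(mol·K).
ΔU = 1.16×39.6×(330−444) = -5230 J.

-5230 J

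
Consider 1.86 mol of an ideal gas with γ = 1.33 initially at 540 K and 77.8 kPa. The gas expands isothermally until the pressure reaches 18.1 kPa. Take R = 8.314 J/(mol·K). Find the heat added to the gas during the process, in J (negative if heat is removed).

12200 J

V₁ = nRT₁/P₁ = 1.86×8.314×540/77.8 = 107 L.
Isothermal: T stays 540 K; PV = const ⇒ V₂ = 461 L, P₂ = 18.1 kPa.
ΔU = 0 (ideal gas, T constant).
W = nRT ln(V₂/V₁) = 1.86×8.314×540×ln(4.30) = 12200 J.
Q = ΔU + W = 12200 J.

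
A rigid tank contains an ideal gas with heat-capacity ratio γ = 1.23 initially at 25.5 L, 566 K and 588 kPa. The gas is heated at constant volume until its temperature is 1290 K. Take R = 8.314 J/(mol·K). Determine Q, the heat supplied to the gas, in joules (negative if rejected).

n = P₁V₁/(RT₁) = 588×25.5/(8.314×566) = 3.19 mol.
Isochoric: V stays 25.5 L; P/T = const ⇒ T₂ = 1290 K, P₂ = 1340 kPa.
W = 0 (no volume change).
ΔU = nCvΔT = 3.19×36.1×(1290−566) = 83400 J.
Q = ΔU = 83400 J.

83400 J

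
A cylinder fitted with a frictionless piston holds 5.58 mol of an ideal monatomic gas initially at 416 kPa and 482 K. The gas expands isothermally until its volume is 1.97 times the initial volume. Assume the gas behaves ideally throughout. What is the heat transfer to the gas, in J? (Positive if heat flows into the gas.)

V₁ = nRT₁/P₁ = 5.58×8.314×482/416 = 53.8 L.
Isothermal: T stays 482 K; PV = const ⇒ V₂ = 106 L, P₂ = 211 kPa.
ΔU = 0 (ideal gas, T constant).
W = nRT ln(V₂/V₁) = 5.58×8.314×482×ln(1.97) = 15200 J.
Q = ΔU + W = 15200 J.

15200 J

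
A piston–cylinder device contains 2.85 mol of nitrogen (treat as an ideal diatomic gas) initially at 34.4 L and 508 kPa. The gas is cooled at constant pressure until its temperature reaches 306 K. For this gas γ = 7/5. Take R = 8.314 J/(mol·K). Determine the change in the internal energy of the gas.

T₁ = P₁V₁/(nR) = 508×34.4/(2.85×8.314) = 738 K.
Isobaric: P stays 508 kPa; V/T = const ⇒ T₂ = 306 K, V₂ = 14.3 L.
For an ideal gas ΔU = nCvΔT with Cv = (5/2)R = 20.8 J/(mol·K).
ΔU = 2.85×20.8×(306−738) = -25600 J.

-25600 J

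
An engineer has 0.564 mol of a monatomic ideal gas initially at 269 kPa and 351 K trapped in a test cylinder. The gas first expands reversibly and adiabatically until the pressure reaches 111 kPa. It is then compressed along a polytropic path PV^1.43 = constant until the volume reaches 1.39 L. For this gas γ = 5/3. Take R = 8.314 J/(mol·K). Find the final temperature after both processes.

585 K

V₁ = nRT₁/P₁ = 0.564×8.314×351/269 = 6.12 L.
Step 1 — Adiabatic: T₂/T₁ = (P₂/P₁)^((γ−1)/γ) ⇒ T₂ = 351×(0.413)^0.400 = 246 K; V₂ = 10.4 L.
ΔU = nCvΔT = 0.564×12.5×(246−351) = -736 J.
Q = 0 for an adiabatic process, so W = −ΔU = 736 J.
State after step 1: P = 111 kPa, V = 10.4 L, T = 246 K.
Step 2 — Polytropic n=1.43: T₂ = T₁(V₁/V₂)^(n−1) = 246×(7.49)^0.43 = 585 K; P₂ = P₁(V₁/V₂)^n = 1970 kPa.
W = (P₁V₁−P₂V₂)/(n−1) = (111×10.4−1970×1.39)/0.43 = -3700 J.
ΔU = nCvΔT = 0.564×12.5×(585−246) = 2390 J.
Q = ΔU + W = -1310 J.
Net over both steps: W = -2960 J, Q = -1310 J, ΔU = 1650 J.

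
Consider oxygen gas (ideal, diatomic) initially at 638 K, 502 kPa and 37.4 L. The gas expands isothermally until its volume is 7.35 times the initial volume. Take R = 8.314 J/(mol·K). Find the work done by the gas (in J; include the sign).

37500 J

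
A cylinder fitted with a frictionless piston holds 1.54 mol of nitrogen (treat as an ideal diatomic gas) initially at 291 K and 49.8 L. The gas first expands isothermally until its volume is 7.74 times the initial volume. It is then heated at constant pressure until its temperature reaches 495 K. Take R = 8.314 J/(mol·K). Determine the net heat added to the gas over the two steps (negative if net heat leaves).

16800 J

P₁ = nRT₁/V₁ = 1.54×8.314×291/49.8 = 74.8 kPa.
Step 1 — Isothermal: T stays 291 K; PV = const ⇒ V₂ = 385 L, P₂ = 9.67 kPa.
ΔU = 0 (ideal gas, T constant).
W = nRT ln(V₂/V₁) = 1.54×8.314×291×ln(7.74) = 7620 J.
Q = ΔU + W = 7620 J.
State after step 1: P = 9.67 kPa, V = 385 L, T = 291 K.
Step 2 — Isobaric: P stays 9.67 kPa; V/T = const ⇒ T₂ = 495 K, V₂ = 656 L.
W = PΔV = 9.67×(656−385) kPa·L = 2610 J.
ΔU = nCvΔT = 1.54×20.8×(495−291) = 6530 J.
Q = ΔU + W = nCpΔT = 9140 J.
Net over both steps: W = 10200 J, Q = 16800 J, ΔU = 6530 J.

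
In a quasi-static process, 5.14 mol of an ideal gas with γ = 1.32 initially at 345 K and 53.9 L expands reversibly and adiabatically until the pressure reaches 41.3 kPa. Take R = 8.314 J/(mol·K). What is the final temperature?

218 K

P₁ = nRT₁/V₁ = 5.14×8.314×345/53.9 = 274 kPa.
Adiabatic: T₂/T₁ = (P₂/P₁)^((γ−1)/γ) ⇒ T₂ = 345×(0.151)^0.242 = 218 K; V₂ = 226 L.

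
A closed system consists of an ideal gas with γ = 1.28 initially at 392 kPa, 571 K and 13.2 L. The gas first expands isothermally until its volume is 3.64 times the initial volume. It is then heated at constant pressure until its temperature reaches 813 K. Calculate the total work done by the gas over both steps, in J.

8880 J

n = P₁V₁/(RT₁) = 392×13.2/(8.314×571) = 1.09 mol.
Step 1 — Isothermal: T stays 571 K; PV = const ⇒ V₂ = 48.0 L, P₂ = 108 kPa.
ΔU = 0 (ideal gas, T constant).
W = nRT ln(V₂/V₁) = 1.09×8.314×571×ln(3.64) = 6690 J.
Q = ΔU + W = 6690 J.
State after step 1: P = 108 kPa, V = 48.0 L, T = 571 K.
Step 2 — Isobaric: P stays 108 kPa; V/T = const ⇒ T₂ = 813 K, V₂ = 68.4 L.
W = PΔV = 108×(68.4−48.0) kPa·L = 2190 J.
ΔU = nCvΔT = 1.09×29.7×(813−571) = 7830 J.
Q = ΔU + W = nCpΔT = 10000 J.
Net over both steps: W = 8880 J, Q = 16700 J, ΔU = 7830 J.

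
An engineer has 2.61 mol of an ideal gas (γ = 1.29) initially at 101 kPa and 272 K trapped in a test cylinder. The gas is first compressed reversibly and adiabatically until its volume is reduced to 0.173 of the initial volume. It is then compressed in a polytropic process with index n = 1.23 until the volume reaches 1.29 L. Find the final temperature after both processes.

V₁ = nRT₁/P₁ = 2.61×8.314×272/101 = 58.4 L.
Step 1 — Adiabatic: TV^(γ−1) = const ⇒ T₂ = 272×(5.78)^0.290 = 452 K; PV^γ = const ⇒ P₂ = 971 kPa.
ΔU = nCvΔT = 2.61×28.7×(452−272) = 13500 J.
Q = 0 for an adiabatic process, so W = −ΔU = -13500 J.
State after step 1: P = 971 kPa, V = 10.1 L, T = 452 K.
Step 2 — Polytropic n=1.23: T₂ = T₁(V₁/V₂)^(n−1) = 452×(7.84)^0.23 = 726 K; P₂ = P₁(V₁/V₂)^n = 12200 kPa.
W = (P₁V₁−P₂V₂)/(n−1) = (971×10.1−12200×1.29)/0.23 = -25900 J.
ΔU = nCvΔT = 2.61×28.7×(726−452) = 20500 J.
Q = ΔU + W = -5350 J.
Net over both steps: W = -39400 J, Q = -5350 J, ΔU = 34000 J.

726 K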